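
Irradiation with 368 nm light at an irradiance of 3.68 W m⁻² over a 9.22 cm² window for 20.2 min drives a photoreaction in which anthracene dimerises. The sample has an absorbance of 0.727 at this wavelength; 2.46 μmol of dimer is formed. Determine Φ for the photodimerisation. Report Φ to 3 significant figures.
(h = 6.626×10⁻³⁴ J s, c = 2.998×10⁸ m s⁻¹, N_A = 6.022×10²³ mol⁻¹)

Φ = 0.239

Product: 2.46 μmol = 2.46×10⁻⁶ mol.
Photon energy at 368 nm: hc/λ = (6.626×10⁻³⁴)(2.998×10⁸)/(368×10⁻⁹) = 5.398×10⁻¹⁹ J.
Energy delivered: (3.68 W m⁻²)(9.22×10⁻⁴ m²)(1212 s) = 4.112 J.
Photons incident: 4.112 / 5.398×10⁻¹⁹ = 7.618×10¹⁸, i.e. 7.618×10¹⁸/6.022×10²³ = 1.265×10⁻⁵ mol.
Fraction absorbed: 1 − 10^(−0.727) = 0.8125.
Photons absorbed: 0.8125 × 1.265×10⁻⁵ = 1.028×10⁻⁵ mol.
Φ = 2.46×10⁻⁶ mol / 1.028×10⁻⁵ mol photons = 0.239.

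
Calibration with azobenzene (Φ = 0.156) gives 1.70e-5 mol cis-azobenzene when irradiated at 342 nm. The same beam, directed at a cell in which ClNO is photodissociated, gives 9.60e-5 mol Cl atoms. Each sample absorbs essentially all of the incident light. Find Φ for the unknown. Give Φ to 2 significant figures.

Photons absorbed by the actinometer: 1.70e-5 / 0.156 = 1.090e-4 mol.
Φ(unknown) = 9.60e-5 / 1.090e-4 = 0.88.

Φ = 0.88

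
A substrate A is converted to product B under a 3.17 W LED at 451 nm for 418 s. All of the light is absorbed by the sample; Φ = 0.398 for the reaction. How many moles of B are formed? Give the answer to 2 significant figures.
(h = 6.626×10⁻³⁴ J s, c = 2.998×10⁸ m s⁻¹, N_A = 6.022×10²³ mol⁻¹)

0.0020 mol

Photon energy at 451 nm: hc/λ = (6.626×10⁻³⁴)(2.998×10⁸)/(451×10⁻⁹) = 4.405×10⁻¹⁹ J.
Energy delivered: (3.17 W)(418 s) = 1325 J.
Photons incident: 1325 / 4.405×10⁻¹⁹ = 3.008×10²¹, i.e. 3.008×10²¹/6.022×10²³ = 0.004995 mol.
Product: Φ × n_abs = 0.398 × 0.004995 = 0.001988 mol.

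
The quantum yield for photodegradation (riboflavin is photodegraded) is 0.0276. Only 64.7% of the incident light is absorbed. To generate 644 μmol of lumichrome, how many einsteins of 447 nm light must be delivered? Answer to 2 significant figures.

0.036 einstein

Product: 644 μmol = 6.44×10⁻⁴ mol.
Photons that must be absorbed: 6.44×10⁻⁴ / 0.0276 = 0.02333 mol.
Incident photons needed: 0.02333 / 0.647 = 0.03606 mol.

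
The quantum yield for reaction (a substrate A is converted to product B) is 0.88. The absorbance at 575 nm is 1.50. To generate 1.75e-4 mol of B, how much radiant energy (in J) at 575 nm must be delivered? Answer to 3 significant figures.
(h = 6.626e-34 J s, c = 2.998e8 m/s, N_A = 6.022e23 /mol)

42.7 J

Photons that must be absorbed: 1.75e-4 / 0.88 = 1.989e-4 mol.
Fraction absorbed: 1 − 10^(−1.50) = 0.9684.
Incident photons needed: 1.989e-4 / 0.9684 = 2.054e-4 mol.
Photon energy: hc/λ = 3.455e-19 J; per mole, 2.081e5 J mol⁻¹.
Energy required: 2.054e-4 × 2.081e5 = 42.7 J.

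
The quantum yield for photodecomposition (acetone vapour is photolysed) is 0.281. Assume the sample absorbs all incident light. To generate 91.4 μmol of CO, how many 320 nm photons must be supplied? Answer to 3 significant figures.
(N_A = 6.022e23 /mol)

1.96e20 photons

Product: 91.4 μmol = 9.14e-5 mol.
Photons that must be absorbed: 9.14e-5 / 0.281 = 3.253e-4 mol.
Photon count: 3.253e-4 × 6.022e23 = 1.96e20.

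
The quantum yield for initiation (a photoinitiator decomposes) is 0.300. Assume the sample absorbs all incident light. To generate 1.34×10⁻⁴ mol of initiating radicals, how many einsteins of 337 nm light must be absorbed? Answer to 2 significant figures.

Photons that must be absorbed: 1.34×10⁻⁴ / 0.300 = 4.467×10⁻⁴ mol.

4.5×10⁻⁴ einstein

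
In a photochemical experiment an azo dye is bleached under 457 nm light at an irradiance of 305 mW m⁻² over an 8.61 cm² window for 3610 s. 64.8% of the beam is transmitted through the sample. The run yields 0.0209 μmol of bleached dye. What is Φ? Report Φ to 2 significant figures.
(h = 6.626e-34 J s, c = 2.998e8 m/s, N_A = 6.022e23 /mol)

Φ = 0.016

Product: 0.0209 μmol = 2.09e-8 mol.
Photon energy at 457 nm: hc/λ = (6.626e-34)(2.998e8)/(457e-9) = 4.347e-19 J.
Energy delivered: (305 mW m⁻²)(8.61e-4 m²)(3610 s) = 0.9480 J.
Photons incident: 0.9480 / 4.347e-19 = 2.181e18, i.e. 2.181e18/6.022e23 = 3.622e-6 mol.
Fraction absorbed: 1 − 64.8/100 = 0.3520.
Photons absorbed: 0.3520 × 3.622e-6 = 1.275e-6 mol.
Φ = 2.09e-8 mol / 1.275e-6 mol photons = 0.016.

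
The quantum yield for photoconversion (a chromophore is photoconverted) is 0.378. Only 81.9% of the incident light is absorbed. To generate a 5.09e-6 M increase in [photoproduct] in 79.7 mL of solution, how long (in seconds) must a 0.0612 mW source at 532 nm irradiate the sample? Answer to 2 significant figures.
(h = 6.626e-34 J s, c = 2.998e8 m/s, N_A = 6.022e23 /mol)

Product: (5.09e-6 M)(0.0797 L) = 4.057e-7 mol.
Photons that must be absorbed: 4.057e-7 / 0.378 = 1.073e-6 mol.
Incident photons needed: 1.073e-6 / 0.819 = 1.310e-6 mol.
Photon energy: hc/λ = 3.734e-19 J; per mole, 2.249e5 J mol⁻¹.
Energy required: 1.310e-6 × 2.249e5 = 0.2946 J.
Time: 0.2946 J / 6.12e-05 W = 4800 s.

t ≈ 4800 s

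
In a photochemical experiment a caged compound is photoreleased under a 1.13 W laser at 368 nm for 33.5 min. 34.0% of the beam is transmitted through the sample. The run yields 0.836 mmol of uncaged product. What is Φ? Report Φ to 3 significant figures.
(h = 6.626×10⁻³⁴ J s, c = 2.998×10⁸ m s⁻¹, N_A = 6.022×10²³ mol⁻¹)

Φ = 0.181

Product: 0.836 mmol = 8.36×10⁻⁴ mol.
Photon energy at 368 nm: hc/λ = (6.626×10⁻³⁴)(2.998×10⁸)/(368×10⁻⁹) = 5.398×10⁻¹⁹ J.
Energy delivered: (1.13 W)(2010 s) = 2271 J.
Photons incident: 2271 / 5.398×10⁻¹⁹ = 4.207×10²¹, i.e. 4.207×10²¹/6.022×10²³ = 0.006986 mol.
Fraction absorbed: 1 − 34.0/100 = 0.6600.
Photons absorbed: 0.6600 × 0.006986 = 0.004611 mol.
Φ = 8.36×10⁻⁴ mol / 0.004611 mol photons = 0.181.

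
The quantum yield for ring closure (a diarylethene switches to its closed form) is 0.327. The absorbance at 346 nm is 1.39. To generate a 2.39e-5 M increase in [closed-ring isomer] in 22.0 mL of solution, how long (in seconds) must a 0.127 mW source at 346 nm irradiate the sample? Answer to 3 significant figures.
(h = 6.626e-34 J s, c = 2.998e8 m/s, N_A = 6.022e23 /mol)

Product: (2.39e-5 M)(0.022 L) = 5.258e-7 mol.
Photons that must be absorbed: 5.258e-7 / 0.327 = 1.608e-6 mol.
Fraction absorbed: 1 − 10^(−1.39) = 0.9593.
Incident photons needed: 1.608e-6 / 0.9593 = 1.676e-6 mol.
Photon energy: hc/λ = 5.741e-19 J; per mole, 3.457e5 J mol⁻¹.
Energy required: 1.676e-6 × 3.457e5 = 0.5794 J.
Time: 0.5794 J / 0.000127 W = 4560 s.

t ≈ 4560 s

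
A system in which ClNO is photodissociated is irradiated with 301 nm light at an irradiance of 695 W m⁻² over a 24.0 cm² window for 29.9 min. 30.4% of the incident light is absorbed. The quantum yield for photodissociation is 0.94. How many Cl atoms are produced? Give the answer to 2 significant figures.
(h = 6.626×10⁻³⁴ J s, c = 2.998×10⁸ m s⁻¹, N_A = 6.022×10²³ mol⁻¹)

1.3×10²¹ atoms

Photon energy at 301 nm: hc/λ = (6.626×10⁻³⁴)(2.998×10⁸)/(301×10⁻⁹) = 6.600×10⁻¹⁹ J.
Energy delivered: (695 W m⁻²)(24.0×10⁻⁴ m²)(1794 s) = 2992 J.
Photons incident: 2992 / 6.600×10⁻¹⁹ = 4.533×10²¹, i.e. 4.533×10²¹/6.022×10²³ = 0.007527 mol.
Photons absorbed: 0.304 × 0.007527 = 0.002288 mol.
Product: Φ × n_abs = 0.94 × 0.002288 = 0.002151 mol.
As a count: 0.002151 × 6.022×10²³ = 1.3×10²¹.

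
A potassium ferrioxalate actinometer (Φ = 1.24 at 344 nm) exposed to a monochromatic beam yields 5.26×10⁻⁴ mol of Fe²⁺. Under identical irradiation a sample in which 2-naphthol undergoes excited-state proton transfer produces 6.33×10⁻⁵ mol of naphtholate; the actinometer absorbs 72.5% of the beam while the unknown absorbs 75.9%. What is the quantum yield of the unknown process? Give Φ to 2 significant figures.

Photons absorbed by the actinometer: 5.26×10⁻⁴ / 1.24 = 4.242×10⁻⁴ mol.
Incident flux: 4.242×10⁻⁴ / 0.725 = 5.851×10⁻⁴ einstein.
Absorbed by unknown: 0.759 × 5.851×10⁻⁴ = 4.441×10⁻⁴ mol.
Φ(unknown) = 6.33×10⁻⁵ / 4.441×10⁻⁴ = 0.14.

Φ = 0.14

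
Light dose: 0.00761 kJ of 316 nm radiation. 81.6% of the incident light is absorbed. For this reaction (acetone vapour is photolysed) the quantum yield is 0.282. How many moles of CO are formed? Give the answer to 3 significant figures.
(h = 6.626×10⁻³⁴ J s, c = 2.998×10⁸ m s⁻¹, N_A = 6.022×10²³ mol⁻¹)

4.63×10⁻⁶ mol

Photon energy at 316 nm: hc/λ = (6.626×10⁻³⁴)(2.998×10⁸)/(316×10⁻⁹) = 6.286×10⁻¹⁹ J.
Incident energy: 0.00761 kJ = 7.61 J.
Photons incident: 7.61 / 6.286×10⁻¹⁹ = 1.211×10¹⁹, i.e. 1.211×10¹⁹/6.022×10²³ = 2.011×10⁻⁵ mol.
Photons absorbed: 0.816 × 2.011×10⁻⁵ = 1.641×10⁻⁵ mol.
Product: Φ × n_abs = 0.282 × 1.641×10⁻⁵ = 4.628×10⁻⁶ mol.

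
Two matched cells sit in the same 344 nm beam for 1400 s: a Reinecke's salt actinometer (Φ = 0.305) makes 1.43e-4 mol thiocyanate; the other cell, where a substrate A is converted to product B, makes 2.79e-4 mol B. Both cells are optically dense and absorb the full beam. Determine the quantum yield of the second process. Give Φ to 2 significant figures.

Φ = 0.60

Photons absorbed by the actinometer: 1.43e-4 / 0.305 = 4.689e-4 mol.
Φ(unknown) = 2.79e-4 / 4.689e-4 = 0.60.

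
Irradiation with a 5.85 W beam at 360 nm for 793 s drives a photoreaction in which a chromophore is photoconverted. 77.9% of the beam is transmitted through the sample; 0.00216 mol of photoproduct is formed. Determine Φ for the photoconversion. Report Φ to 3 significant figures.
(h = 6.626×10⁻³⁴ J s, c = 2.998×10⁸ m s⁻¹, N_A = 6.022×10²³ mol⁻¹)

Photon energy at 360 nm: hc/λ = (6.626×10⁻³⁴)(2.998×10⁸)/(360×10⁻⁹) = 5.518×10⁻¹⁹ J.
Energy delivered: (5.85 W)(793 s) = 4639 J.
Photons incident: 4639 / 5.518×10⁻¹⁹ = 8.407×10²¹, i.e. 8.407×10²¹/6.022×10²³ = 0.01396 mol.
Fraction absorbed: 1 − 77.9/100 = 0.2210.
Photons absorbed: 0.2210 × 0.01396 = 0.003085 mol.
Φ = 0.00216 mol / 0.003085 mol photons = 0.700.

Φ = 0.700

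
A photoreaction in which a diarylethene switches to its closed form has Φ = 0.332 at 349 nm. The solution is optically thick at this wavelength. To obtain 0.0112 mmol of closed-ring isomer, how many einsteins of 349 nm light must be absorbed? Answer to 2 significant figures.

3.4×10⁻⁵ einstein

Product: 0.0112 mmol = 1.12×10⁻⁵ mol.
Photons that must be absorbed: 1.12×10⁻⁵ / 0.332 = 3.373×10⁻⁵ mol.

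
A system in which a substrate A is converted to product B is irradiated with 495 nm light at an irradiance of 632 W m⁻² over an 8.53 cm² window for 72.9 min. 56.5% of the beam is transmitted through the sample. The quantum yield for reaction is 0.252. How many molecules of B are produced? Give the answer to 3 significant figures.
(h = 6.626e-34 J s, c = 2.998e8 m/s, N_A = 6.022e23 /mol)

6.44e20 molecules

Photon energy at 495 nm: hc/λ = (6.626e-34)(2.998e8)/(495e-9) = 4.013e-19 J.
Energy delivered: (632 W m⁻²)(8.53e-4 m²)(4374 s) = 2358 J.
Photons incident: 2358 / 4.013e-19 = 5.876e21, i.e. 5.876e21/6.022e23 = 0.009758 mol.
Fraction absorbed: 1 − 56.5/100 = 0.4350.
Photons absorbed: 0.4350 × 0.009758 = 0.004245 mol.
Product: Φ × n_abs = 0.252 × 0.004245 = 0.001070 mol.
As a count: 0.001070 × 6.022e23 = 6.44e20.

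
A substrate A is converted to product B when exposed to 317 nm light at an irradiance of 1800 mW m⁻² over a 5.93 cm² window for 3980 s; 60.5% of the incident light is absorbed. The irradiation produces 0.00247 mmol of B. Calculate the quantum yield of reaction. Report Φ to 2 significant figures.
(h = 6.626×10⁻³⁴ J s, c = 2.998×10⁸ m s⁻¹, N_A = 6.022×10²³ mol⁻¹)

Φ = 0.36

Product: 0.00247 mmol = 2.47×10⁻⁶ mol.
Photon energy at 317 nm: hc/λ = (6.626×10⁻³⁴)(2.998×10⁸)/(317×10⁻⁹) = 6.266×10⁻¹⁹ J.
Energy delivered: (1800 mW m⁻²)(5.93×10⁻⁴ m²)(3980 s) = 4.248 J.
Photons incident: 4.248 / 6.266×10⁻¹⁹ = 6.779×10¹⁸, i.e. 6.779×10¹⁸/6.022×10²³ = 1.126×10⁻⁵ mol.
Photons absorbed: 0.605 × 1.126×10⁻⁵ = 6.812×10⁻⁶ mol.
Φ = 2.47×10⁻⁶ mol / 6.812×10⁻⁶ mol photons = 0.36.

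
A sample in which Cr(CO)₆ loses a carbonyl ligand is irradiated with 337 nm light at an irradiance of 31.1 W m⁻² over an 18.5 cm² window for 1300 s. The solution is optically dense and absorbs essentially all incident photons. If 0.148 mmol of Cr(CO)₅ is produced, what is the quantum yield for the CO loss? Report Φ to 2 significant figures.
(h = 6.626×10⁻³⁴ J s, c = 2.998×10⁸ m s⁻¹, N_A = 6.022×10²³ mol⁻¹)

Φ = 0.70

Product: 0.148 mmol = 1.48×10⁻⁴ mol.
Photon energy at 337 nm: hc/λ = (6.626×10⁻³⁴)(2.998×10⁸)/(337×10⁻⁹) = 5.895×10⁻¹⁹ J.
Energy delivered: (31.1 W m⁻²)(18.5×10⁻⁴ m²)(1300 s) = 74.80 J.
Photons incident: 74.80 / 5.895×10⁻¹⁹ = 1.269×10²⁰, i.e. 1.269×10²⁰/6.022×10²³ = 2.107×10⁻⁴ mol.
Φ = 1.48×10⁻⁴ mol / 2.107×10⁻⁴ mol photons = 0.70.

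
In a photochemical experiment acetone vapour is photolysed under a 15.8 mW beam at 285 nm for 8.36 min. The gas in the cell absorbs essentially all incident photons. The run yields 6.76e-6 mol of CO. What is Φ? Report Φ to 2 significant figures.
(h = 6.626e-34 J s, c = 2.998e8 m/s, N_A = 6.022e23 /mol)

Φ = 0.36

Photon energy at 285 nm: hc/λ = (6.626e-34)(2.998e8)/(285e-9) = 6.970e-19 J.
Energy delivered: (15.8 mW)(501.6 s) = 7.925 J.
Photons incident: 7.925 / 6.970e-19 = 1.137e19, i.e. 1.137e19/6.022e23 = 1.888e-5 mol.
Φ = 6.76e-6 mol / 1.888e-5 mol photons = 0.36.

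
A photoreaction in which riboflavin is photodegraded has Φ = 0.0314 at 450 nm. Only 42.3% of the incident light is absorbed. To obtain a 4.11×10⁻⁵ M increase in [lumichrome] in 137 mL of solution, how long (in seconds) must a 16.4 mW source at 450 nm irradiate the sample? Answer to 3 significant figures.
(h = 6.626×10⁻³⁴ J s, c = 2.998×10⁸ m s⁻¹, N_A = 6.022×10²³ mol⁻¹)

t ≈ 6870 s

Product: (4.11×10⁻⁵ M)(0.137 L) = 5.631×10⁻⁶ mol.
Photons that must be absorbed: 5.631×10⁻⁶ / 0.0314 = 1.793×10⁻⁴ mol.
Incident photons needed: 1.793×10⁻⁴ / 0.423 = 4.239×10⁻⁴ mol.
Photon energy: hc/λ = 4.414×10⁻¹⁹ J; per mole, 2.658×10⁵ J mol⁻¹.
Energy required: 4.239×10⁻⁴ × 2.658×10⁵ = 112.7 J.
Time: 112.7 J / 0.0164 W = 6870 s.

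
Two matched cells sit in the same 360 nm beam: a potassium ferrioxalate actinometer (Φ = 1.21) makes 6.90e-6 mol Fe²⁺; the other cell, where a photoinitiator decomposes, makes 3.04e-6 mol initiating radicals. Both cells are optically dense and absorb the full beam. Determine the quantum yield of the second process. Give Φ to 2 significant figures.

Φ = 0.53

Photons absorbed by the actinometer: 6.90e-6 / 1.21 = 5.702e-6 mol.
Φ(unknown) = 3.04e-6 / 5.702e-6 = 0.53.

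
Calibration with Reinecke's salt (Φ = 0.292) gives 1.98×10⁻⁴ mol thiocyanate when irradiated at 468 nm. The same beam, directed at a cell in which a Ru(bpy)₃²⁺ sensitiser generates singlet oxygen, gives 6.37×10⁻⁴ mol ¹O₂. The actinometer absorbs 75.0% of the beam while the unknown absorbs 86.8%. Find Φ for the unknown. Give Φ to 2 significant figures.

Φ = 0.81

Photons absorbed by the actinometer: 1.98×10⁻⁴ / 0.292 = 6.781×10⁻⁴ mol.
Incident flux: 6.781×10⁻⁴ / 0.750 = 9.041×10⁻⁴ einstein.
Absorbed by unknown: 0.868 × 9.041×10⁻⁴ = 7.848×10⁻⁴ mol.
Φ(unknown) = 6.37×10⁻⁴ / 7.848×10⁻⁴ = 0.81.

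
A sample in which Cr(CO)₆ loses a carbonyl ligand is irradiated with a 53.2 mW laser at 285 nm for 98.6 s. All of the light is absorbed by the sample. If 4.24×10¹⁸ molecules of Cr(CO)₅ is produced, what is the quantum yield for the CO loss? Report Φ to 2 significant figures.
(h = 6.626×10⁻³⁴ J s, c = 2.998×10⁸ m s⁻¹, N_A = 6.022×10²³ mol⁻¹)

Product: 4.24×10¹⁸ / 6.022×10²³ = 7.041×10⁻⁶ mol.
Photon energy at 285 nm: hc/λ = (6.626×10⁻³⁴)(2.998×10⁸)/(285×10⁻⁹) = 6.970×10⁻¹⁹ J.
Energy delivered: (53.2 mW)(98.6 s) = 5.246 J.
Photons incident: 5.246 / 6.970×10⁻¹⁹ = 7.527×10¹⁸, i.e. 7.527×10¹⁸/6.022×10²³ = 1.250×10⁻⁵ mol.
Φ = 7.041×10⁻⁶ mol / 1.250×10⁻⁵ mol photons = 0.56.

Φ = 0.56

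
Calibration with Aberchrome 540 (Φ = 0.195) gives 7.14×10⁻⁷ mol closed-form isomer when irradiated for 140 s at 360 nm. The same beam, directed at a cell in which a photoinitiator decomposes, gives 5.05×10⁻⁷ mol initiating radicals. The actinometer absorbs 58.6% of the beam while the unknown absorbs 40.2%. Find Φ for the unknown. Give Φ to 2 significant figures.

Photons absorbed by the actinometer: 7.14×10⁻⁷ / 0.195 = 3.662×10⁻⁶ mol.
Incident flux: 3.662×10⁻⁶ / 0.586 = 6.249×10⁻⁶ einstein.
Absorbed by unknown: 0.402 × 6.249×10⁻⁶ = 2.512×10⁻⁶ mol.
Φ(unknown) = 5.05×10⁻⁷ / 2.512×10⁻⁶ = 0.20.

Φ = 0.20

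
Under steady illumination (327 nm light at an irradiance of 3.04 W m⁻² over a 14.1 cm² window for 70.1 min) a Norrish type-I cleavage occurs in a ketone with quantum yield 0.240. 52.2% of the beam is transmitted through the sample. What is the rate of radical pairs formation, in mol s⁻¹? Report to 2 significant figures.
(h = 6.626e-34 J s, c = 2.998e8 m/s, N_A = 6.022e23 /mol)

Photon energy at 327 nm: hc/λ = (6.626e-34)(2.998e8)/(327e-9) = 6.075e-19 J.
Energy delivered: (3.04 W m⁻²)(14.1e-4 m²)(4206 s) = 18.03 J.
Photons incident: 18.03 / 6.075e-19 = 2.968e19, i.e. 2.968e19/6.022e23 = 4.929e-5 mol.
Fraction absorbed: 1 − 52.2/100 = 0.4780.
Photons absorbed: 0.4780 × 4.929e-5 = 2.356e-5 mol.
Product formed: 0.240 × 2.356e-5 = 5.654e-6 mol.
Rate: 5.654e-6 / 4206 s = 1.3e-9 mol s⁻¹.

1.3e-9 mol s⁻¹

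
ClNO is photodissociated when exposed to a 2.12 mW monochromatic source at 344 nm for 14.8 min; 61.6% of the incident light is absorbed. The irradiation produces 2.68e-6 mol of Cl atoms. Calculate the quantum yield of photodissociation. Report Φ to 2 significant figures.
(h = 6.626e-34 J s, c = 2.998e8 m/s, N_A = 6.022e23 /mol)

Photon energy at 344 nm: hc/λ = (6.626e-34)(2.998e8)/(344e-9) = 5.775e-19 J.
Energy delivered: (2.12 mW)(888 s) = 1.883 J.
Photons incident: 1.883 / 5.775e-19 = 3.261e18, i.e. 3.261e18/6.022e23 = 5.415e-6 mol.
Photons absorbed: 0.616 × 5.415e-6 = 3.336e-6 mol.
Φ = 2.68e-6 mol / 3.336e-6 mol photons = 0.80.

Φ = 0.80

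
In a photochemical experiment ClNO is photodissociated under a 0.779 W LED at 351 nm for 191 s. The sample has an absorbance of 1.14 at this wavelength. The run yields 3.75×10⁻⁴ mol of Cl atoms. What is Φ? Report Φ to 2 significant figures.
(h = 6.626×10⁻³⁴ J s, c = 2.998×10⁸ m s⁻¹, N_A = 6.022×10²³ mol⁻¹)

Φ = 0.93

Photon energy at 351 nm: hc/λ = (6.626×10⁻³⁴)(2.998×10⁸)/(351×10⁻⁹) = 5.659×10⁻¹⁹ J.
Energy delivered: (0.779 W)(191 s) = 148.8 J.
Photons incident: 148.8 / 5.659×10⁻¹⁹ = 2.629×10²⁰, i.e. 2.629×10²⁰/6.022×10²³ = 4.366×10⁻⁴ mol.
Fraction absorbed: 1 − 10^(−1.14) = 0.9276.
Photons absorbed: 0.9276 × 4.366×10⁻⁴ = 4.050×10⁻⁴ mol.
Φ = 3.75×10⁻⁴ mol / 4.050×10⁻⁴ mol photons = 0.93.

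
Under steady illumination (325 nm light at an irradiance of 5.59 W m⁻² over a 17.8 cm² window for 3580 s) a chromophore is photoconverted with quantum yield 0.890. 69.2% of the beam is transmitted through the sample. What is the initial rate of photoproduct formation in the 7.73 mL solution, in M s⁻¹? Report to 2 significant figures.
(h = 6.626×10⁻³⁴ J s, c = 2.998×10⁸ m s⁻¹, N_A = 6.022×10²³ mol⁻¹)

Photon energy at 325 nm: hc/λ = (6.626×10⁻³⁴)(2.998×10⁸)/(325×10⁻⁹) = 6.112×10⁻¹⁹ J.
Energy delivered: (5.59 W m⁻²)(17.8×10⁻⁴ m²)(3580 s) = 35.62 J.
Photons incident: 35.62 / 6.112×10⁻¹⁹ = 5.828×10¹⁹, i.e. 5.828×10¹⁹/6.022×10²³ = 9.678×10⁻⁵ mol.
Fraction absorbed: 1 − 69.2/100 = 0.3080.
Photons absorbed: 0.3080 × 9.678×10⁻⁵ = 2.981×10⁻⁵ mol.
Product formed: 0.890 × 2.981×10⁻⁵ = 2.653×10⁻⁵ mol.
Rate: 2.653×10⁻⁵ mol / (3580 s × 0.00773 L) = 9.6×10⁻⁷ M s⁻¹.

9.6×10⁻⁷ M s⁻¹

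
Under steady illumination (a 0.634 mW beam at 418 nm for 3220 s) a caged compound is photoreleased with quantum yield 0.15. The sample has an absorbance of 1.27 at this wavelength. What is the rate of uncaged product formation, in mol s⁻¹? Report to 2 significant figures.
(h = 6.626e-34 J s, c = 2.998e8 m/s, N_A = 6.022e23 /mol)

3.1e-10 mol s⁻¹

Photon energy at 418 nm: hc/λ = (6.626e-34)(2.998e8)/(418e-9) = 4.752e-19 J.
Energy delivered: (0.634 mW)(3220 s) = 2.041 J.
Photons incident: 2.041 / 4.752e-19 = 4.295e18, i.e. 4.295e18/6.022e23 = 7.132e-6 mol.
Fraction absorbed: 1 − 10^(−1.27) = 0.9463.
Photons absorbed: 0.9463 × 7.132e-6 = 6.749e-6 mol.
Product formed: 0.15 × 6.749e-6 = 1.012e-6 mol.
Rate: 1.012e-6 / 3220 s = 3.1e-10 mol s⁻¹.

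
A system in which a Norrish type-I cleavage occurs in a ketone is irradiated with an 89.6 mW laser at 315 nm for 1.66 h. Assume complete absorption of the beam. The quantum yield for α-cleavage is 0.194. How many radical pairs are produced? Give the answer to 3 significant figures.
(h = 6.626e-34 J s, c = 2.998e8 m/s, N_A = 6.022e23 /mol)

Photon energy at 315 nm: hc/λ = (6.626e-34)(2.998e8)/(315e-9) = 6.306e-19 J.
Energy delivered: (89.6 mW)(5976 s) = 535.4 J.
Photons incident: 535.4 / 6.306e-19 = 8.490e20, i.e. 8.490e20/6.022e23 = 0.001410 mol.
Product: Φ × n_abs = 0.194 × 0.001410 = 2.735e-4 mol.
As a count: 2.735e-4 × 6.022e23 = 1.65e20.

1.65e20 radical pairs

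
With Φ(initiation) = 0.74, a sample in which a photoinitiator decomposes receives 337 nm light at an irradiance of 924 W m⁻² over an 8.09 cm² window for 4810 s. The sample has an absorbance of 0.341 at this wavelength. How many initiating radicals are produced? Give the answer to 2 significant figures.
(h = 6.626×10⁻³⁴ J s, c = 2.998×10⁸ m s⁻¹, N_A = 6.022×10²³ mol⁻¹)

Photon energy at 337 nm: hc/λ = (6.626×10⁻³⁴)(2.998×10⁸)/(337×10⁻⁹) = 5.895×10⁻¹⁹ J.
Energy delivered: (924 W m⁻²)(8.09×10⁻⁴ m²)(4810 s) = 3596 J.
Photons incident: 3596 / 5.895×10⁻¹⁹ = 6.100×10²¹, i.e. 6.100×10²¹/6.022×10²³ = 0.01013 mol.
Fraction absorbed: 1 − 10^(−0.341) = 0.5440.
Photons absorbed: 0.5440 × 0.01013 = 0.005511 mol.
Product: Φ × n_abs = 0.74 × 0.005511 = 0.004078 mol.
As a count: 0.004078 × 6.022×10²³ = 2.5×10²¹.

2.5×10²¹ initiating radicals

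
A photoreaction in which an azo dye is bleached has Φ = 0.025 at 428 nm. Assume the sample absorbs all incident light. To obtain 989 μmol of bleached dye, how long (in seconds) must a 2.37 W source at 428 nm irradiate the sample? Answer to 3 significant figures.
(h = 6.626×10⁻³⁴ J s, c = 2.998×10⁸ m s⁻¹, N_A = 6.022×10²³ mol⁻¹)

Product: 989 μmol = 9.89×10⁻⁴ mol.
Photons that must be absorbed: 9.89×10⁻⁴ / 0.025 = 0.03956 mol.
Photon energy: hc/λ = 4.641×10⁻¹⁹ J; per mole, 2.795×10⁵ J mol⁻¹.
Energy required: 0.03956 × 2.795×10⁵ = 1.106×10⁴ J.
Time: 1.106×10⁴ J / 2.37 W = 4670 s.

t ≈ 4670 s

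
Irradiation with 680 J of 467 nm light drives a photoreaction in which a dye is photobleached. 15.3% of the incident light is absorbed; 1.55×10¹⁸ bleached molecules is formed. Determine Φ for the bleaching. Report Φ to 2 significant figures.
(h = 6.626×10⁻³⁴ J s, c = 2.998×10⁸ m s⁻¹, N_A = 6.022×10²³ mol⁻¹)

Product: 1.55×10¹⁸ / 6.022×10²³ = 2.574×10⁻⁶ mol.
Photon energy at 467 nm: hc/λ = (6.626×10⁻³⁴)(2.998×10⁸)/(467×10⁻⁹) = 4.254×10⁻¹⁹ J.
Photons incident: 680 / 4.254×10⁻¹⁹ = 1.598×10²¹, i.e. 1.598×10²¹/6.022×10²³ = 0.002654 mol.
Photons absorbed: 0.153 × 0.002654 = 4.061×10⁻⁴ mol.
Φ = 2.574×10⁻⁶ mol / 4.061×10⁻⁴ mol photons = 0.0063.

Φ = 0.0063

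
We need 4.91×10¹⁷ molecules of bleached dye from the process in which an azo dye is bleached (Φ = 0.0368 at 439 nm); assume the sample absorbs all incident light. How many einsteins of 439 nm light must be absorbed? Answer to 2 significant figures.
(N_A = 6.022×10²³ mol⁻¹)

2.2×10⁻⁵ einstein

Product: 4.91×10¹⁷ / 6.022×10²³ = 8.153×10⁻⁷ mol.
Photons that must be absorbed: 8.153×10⁻⁷ / 0.0368 = 2.215×10⁻⁵ mol.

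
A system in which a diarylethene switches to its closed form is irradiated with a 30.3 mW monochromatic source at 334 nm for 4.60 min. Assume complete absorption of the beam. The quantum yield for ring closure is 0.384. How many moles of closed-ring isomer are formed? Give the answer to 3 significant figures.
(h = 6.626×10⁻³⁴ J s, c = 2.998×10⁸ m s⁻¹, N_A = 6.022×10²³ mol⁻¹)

Photon energy at 334 nm: hc/λ = (6.626×10⁻³⁴)(2.998×10⁸)/(334×10⁻⁹) = 5.948×10⁻¹⁹ J.
Energy delivered: (30.3 mW)(276 s) = 8.363 J.
Photons incident: 8.363 / 5.948×10⁻¹⁹ = 1.406×10¹⁹, i.e. 1.406×10¹⁹/6.022×10²³ = 2.335×10⁻⁵ mol.
Product: Φ × n_abs = 0.384 × 2.335×10⁻⁵ = 8.966×10⁻⁶ mol.

8.97×10⁻⁶ mol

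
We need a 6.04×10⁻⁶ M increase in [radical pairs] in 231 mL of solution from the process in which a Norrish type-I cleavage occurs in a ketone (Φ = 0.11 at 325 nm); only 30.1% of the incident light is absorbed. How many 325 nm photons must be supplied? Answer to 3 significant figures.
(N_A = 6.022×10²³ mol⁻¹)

Product: (6.04×10⁻⁶ M)(0.231 L) = 1.395×10⁻⁶ mol.
Photons that must be absorbed: 1.395×10⁻⁶ / 0.11 = 1.268×10⁻⁵ mol.
Incident photons needed: 1.268×10⁻⁵ / 0.301 = 4.213×10⁻⁵ mol.
Photon count: 4.213×10⁻⁵ × 6.022×10²³ = 2.54×10¹⁹.

2.54×10¹⁹ photons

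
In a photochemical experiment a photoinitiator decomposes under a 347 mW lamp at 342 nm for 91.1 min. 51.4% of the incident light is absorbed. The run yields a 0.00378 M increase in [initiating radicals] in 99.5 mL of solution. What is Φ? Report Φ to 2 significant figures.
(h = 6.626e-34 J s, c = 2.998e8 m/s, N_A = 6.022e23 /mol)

Φ = 0.13

Product: (0.00378 M)(0.0995 L) = 3.761e-4 mol.
Photon energy at 342 nm: hc/λ = (6.626e-34)(2.998e8)/(342e-9) = 5.808e-19 J.
Energy delivered: (347 mW)(5466 s) = 1897 J.
Photons incident: 1897 / 5.808e-19 = 3.266e21, i.e. 3.266e21/6.022e23 = 0.005423 mol.
Photons absorbed: 0.514 × 0.005423 = 0.002787 mol.
Φ = 3.761e-4 mol / 0.002787 mol photons = 0.13.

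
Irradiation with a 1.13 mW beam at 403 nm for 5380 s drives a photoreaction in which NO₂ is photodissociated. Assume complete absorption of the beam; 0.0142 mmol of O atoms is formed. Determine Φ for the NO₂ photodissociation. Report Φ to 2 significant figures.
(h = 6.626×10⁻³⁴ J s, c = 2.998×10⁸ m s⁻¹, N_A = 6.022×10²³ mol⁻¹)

Φ = 0.69

Product: 0.0142 mmol = 1.42×10⁻⁵ mol.
Photon energy at 403 nm: hc/λ = (6.626×10⁻³⁴)(2.998×10⁸)/(403×10⁻⁹) = 4.929×10⁻¹⁹ J.
Energy delivered: (1.13 mW)(5380 s) = 6.079 J.
Photons incident: 6.079 / 4.929×10⁻¹⁹ = 1.233×10¹⁹, i.e. 1.233×10¹⁹/6.022×10²³ = 2.047×10⁻⁵ mol.
Φ = 1.42×10⁻⁵ mol / 2.047×10⁻⁵ mol photons = 0.69.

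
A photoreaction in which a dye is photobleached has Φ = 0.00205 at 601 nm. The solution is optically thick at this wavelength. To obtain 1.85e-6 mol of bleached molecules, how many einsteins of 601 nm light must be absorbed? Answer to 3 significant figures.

Photons that must be absorbed: 1.85e-6 / 0.00205 = 9.024e-4 mol.

9.02e-4 einstein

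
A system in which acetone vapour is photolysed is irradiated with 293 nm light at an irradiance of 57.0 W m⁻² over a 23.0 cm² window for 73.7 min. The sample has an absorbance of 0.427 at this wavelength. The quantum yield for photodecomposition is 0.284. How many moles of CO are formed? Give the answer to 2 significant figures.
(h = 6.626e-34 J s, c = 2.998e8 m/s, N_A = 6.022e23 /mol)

2.5e-4 mol

Photon energy at 293 nm: hc/λ = (6.626e-34)(2.998e8)/(293e-9) = 6.780e-19 J.
Energy delivered: (57.0 W m⁻²)(23.0e-4 m²)(4422 s) = 579.7 J.
Photons incident: 579.7 / 6.780e-19 = 8.550e20, i.e. 8.550e20/6.022e23 = 0.001420 mol.
Fraction absorbed: 1 − 10^(−0.427) = 0.6259.
Photons absorbed: 0.6259 × 0.001420 = 8.888e-4 mol.
Product: Φ × n_abs = 0.284 × 8.888e-4 = 2.524e-4 mol.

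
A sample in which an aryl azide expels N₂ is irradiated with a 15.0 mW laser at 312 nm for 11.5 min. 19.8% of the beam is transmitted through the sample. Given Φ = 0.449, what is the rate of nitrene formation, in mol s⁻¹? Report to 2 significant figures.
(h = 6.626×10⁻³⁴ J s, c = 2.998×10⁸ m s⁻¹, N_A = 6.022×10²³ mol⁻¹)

1.4×10⁻⁸ mol s⁻¹

Photon energy at 312 nm: hc/λ = (6.626×10⁻³⁴)(2.998×10⁸)/(312×10⁻⁹) = 6.367×10⁻¹⁹ J.
Energy delivered: (15.0 mW)(690 s) = 10.35 J.
Photons incident: 10.35 / 6.367×10⁻¹⁹ = 1.626×10¹⁹, i.e. 1.626×10¹⁹/6.022×10²³ = 2.700×10⁻⁵ mol.
Fraction absorbed: 1 − 19.8/100 = 0.8020.
Photons absorbed: 0.8020 × 2.700×10⁻⁵ = 2.165×10⁻⁵ mol.
Product formed: 0.449 × 2.165×10⁻⁵ = 9.721×10⁻⁶ mol.
Rate: 9.721×10⁻⁶ / 690 s = 1.4×10⁻⁸ mol s⁻¹.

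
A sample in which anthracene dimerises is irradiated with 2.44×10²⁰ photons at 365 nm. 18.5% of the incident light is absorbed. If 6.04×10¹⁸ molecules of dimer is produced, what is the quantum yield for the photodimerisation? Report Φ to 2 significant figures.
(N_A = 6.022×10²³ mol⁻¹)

Φ = 0.13

Product: 6.04×10¹⁸ / 6.022×10²³ = 1.003×10⁻⁵ mol.
Moles of photons: 2.44×10²⁰ / 6.022×10²³ = 4.052×10⁻⁴ mol.
Photons absorbed: 0.185 × 4.052×10⁻⁴ = 7.496×10⁻⁵ mol.
Φ = 1.003×10⁻⁵ mol / 7.496×10⁻⁵ mol photons = 0.13.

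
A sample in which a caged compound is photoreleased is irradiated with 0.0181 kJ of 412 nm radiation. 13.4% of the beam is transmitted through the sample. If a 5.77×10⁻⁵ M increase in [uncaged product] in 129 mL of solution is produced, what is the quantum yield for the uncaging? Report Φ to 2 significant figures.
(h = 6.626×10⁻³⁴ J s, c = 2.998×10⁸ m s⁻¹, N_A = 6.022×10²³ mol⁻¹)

Product: (5.77×10⁻⁵ M)(0.129 L) = 7.443×10⁻⁶ mol.
Photon energy at 412 nm: hc/λ = (6.626×10⁻³⁴)(2.998×10⁸)/(412×10⁻⁹) = 4.822×10⁻¹⁹ J.
Incident energy: 0.0181 kJ = 18.1 J.
Photons incident: 18.1 / 4.822×10⁻¹⁹ = 3.754×10¹⁹, i.e. 3.754×10¹⁹/6.022×10²³ = 6.234×10⁻⁵ mol.
Fraction absorbed: 1 − 13.4/100 = 0.8660.
Photons absorbed: 0.8660 × 6.234×10⁻⁵ = 5.399×10⁻⁵ mol.
Φ = 7.443×10⁻⁶ mol / 5.399×10⁻⁵ mol photons = 0.14.

Φ = 0.14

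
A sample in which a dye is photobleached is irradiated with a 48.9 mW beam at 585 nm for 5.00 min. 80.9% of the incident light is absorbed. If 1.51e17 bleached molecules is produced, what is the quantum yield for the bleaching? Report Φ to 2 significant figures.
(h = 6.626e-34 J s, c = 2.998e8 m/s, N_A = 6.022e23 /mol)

Φ = 0.0043

Product: 1.51e17 / 6.022e23 = 2.507e-7 mol.
Photon energy at 585 nm: hc/λ = (6.626e-34)(2.998e8)/(585e-9) = 3.396e-19 J.
Energy delivered: (48.9 mW)(300 s) = 14.67 J.
Photons incident: 14.67 / 3.396e-19 = 4.320e19, i.e. 4.320e19/6.022e23 = 7.174e-5 mol.
Photons absorbed: 0.809 × 7.174e-5 = 5.804e-5 mol.
Φ = 2.507e-7 mol / 5.804e-5 mol photons = 0.0043.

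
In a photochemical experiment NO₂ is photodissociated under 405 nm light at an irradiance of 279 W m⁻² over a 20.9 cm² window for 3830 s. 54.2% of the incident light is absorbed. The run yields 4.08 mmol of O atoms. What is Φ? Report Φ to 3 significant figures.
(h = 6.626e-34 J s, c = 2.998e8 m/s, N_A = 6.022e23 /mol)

Φ = 0.996

Product: 4.08 mmol = 0.00408 mol.
Photon energy at 405 nm: hc/λ = (6.626e-34)(2.998e8)/(405e-9) = 4.905e-19 J.
Energy delivered: (279 W m⁻²)(20.9e-4 m²)(3830 s) = 2233 J.
Photons incident: 2233 / 4.905e-19 = 4.552e21, i.e. 4.552e21/6.022e23 = 0.007559 mol.
Photons absorbed: 0.542 × 0.007559 = 0.004097 mol.
Φ = 0.00408 mol / 0.004097 mol photons = 0.996.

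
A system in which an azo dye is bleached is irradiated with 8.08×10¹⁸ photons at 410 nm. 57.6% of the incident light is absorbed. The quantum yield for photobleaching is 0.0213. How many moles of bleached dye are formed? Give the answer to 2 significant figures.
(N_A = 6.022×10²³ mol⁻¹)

Moles of photons: 8.08×10¹⁸ / 6.022×10²³ = 1.342×10⁻⁵ mol.
Photons absorbed: 0.576 × 1.342×10⁻⁵ = 7.730×10⁻⁶ mol.
Product: Φ × n_abs = 0.0213 × 7.730×10⁻⁶ = 1.646×10⁻⁷ mol.

1.6×10⁻⁷ mol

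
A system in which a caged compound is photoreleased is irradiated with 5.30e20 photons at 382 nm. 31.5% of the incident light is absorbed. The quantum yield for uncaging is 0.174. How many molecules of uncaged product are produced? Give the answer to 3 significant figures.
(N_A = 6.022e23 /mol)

Moles of photons: 5.30e20 / 6.022e23 = 8.801e-4 mol.
Photons absorbed: 0.315 × 8.801e-4 = 2.772e-4 mol.
Product: Φ × n_abs = 0.174 × 2.772e-4 = 4.823e-5 mol.
As a count: 4.823e-5 × 6.022e23 = 2.90e19.

2.90e19 molecules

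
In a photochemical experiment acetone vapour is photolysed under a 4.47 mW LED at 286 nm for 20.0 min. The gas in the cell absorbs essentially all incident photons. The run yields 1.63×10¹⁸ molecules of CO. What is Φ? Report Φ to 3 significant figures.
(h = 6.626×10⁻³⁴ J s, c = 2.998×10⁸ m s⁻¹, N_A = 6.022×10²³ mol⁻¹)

Φ = 0.211

Product: 1.63×10¹⁸ / 6.022×10²³ = 2.707×10⁻⁶ mol.
Photon energy at 286 nm: hc/λ = (6.626×10⁻³⁴)(2.998×10⁸)/(286×10⁻⁹) = 6.946×10⁻¹⁹ J.
Energy delivered: (4.47 mW)(1200 s) = 5.364 J.
Photons incident: 5.364 / 6.946×10⁻¹⁹ = 7.722×10¹⁸, i.e. 7.722×10¹⁸/6.022×10²³ = 1.282×10⁻⁵ mol.
Φ = 2.707×10⁻⁶ mol / 1.282×10⁻⁵ mol photons = 0.211.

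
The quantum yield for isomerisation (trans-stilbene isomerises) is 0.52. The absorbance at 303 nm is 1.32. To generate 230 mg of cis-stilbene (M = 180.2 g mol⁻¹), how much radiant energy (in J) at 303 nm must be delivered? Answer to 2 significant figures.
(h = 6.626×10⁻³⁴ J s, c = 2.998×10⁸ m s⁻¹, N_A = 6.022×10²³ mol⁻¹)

1000 J

Product: 230 mg / 180.2 g mol⁻¹ = 0.001276 mol.
Photons that must be absorbed: 0.001276 / 0.52 = 0.002454 mol.
Fraction absorbed: 1 − 10^(−1.32) = 0.9521.
Incident photons needed: 0.002454 / 0.9521 = 0.002577 mol.
Photon energy: hc/λ = 6.556×10⁻¹⁹ J; per mole, 3.948×10⁵ J mol⁻¹.
Energy required: 0.002577 × 3.948×10⁵ = 1000 J.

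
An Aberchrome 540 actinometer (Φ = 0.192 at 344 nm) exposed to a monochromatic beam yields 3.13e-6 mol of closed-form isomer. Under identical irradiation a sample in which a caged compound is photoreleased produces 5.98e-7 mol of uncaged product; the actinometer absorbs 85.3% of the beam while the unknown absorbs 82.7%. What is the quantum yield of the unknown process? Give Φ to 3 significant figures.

Photons absorbed by the actinometer: 3.13e-6 / 0.192 = 1.630e-5 mol.
Incident flux: 1.630e-5 / 0.853 = 1.911e-5 einstein.
Absorbed by unknown: 0.827 × 1.911e-5 = 1.580e-5 mol.
Φ(unknown) = 5.98e-7 / 1.580e-5 = 0.0378.

Φ = 0.0378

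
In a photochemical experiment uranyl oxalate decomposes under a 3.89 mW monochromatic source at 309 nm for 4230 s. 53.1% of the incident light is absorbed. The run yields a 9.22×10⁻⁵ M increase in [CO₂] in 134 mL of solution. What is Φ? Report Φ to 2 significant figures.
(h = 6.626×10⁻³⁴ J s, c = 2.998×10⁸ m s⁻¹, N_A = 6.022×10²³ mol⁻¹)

Product: (9.22×10⁻⁵ M)(0.134 L) = 1.235×10⁻⁵ mol.
Photon energy at 309 nm: hc/λ = (6.626×10⁻³⁴)(2.998×10⁸)/(309×10⁻⁹) = 6.429×10⁻¹⁹ J.
Energy delivered: (3.89 mW)(4230 s) = 16.45 J.
Photons incident: 16.45 / 6.429×10⁻¹⁹ = 2.559×10¹⁹, i.e. 2.559×10¹⁹/6.022×10²³ = 4.249×10⁻⁵ mol.
Photons absorbed: 0.531 × 4.249×10⁻⁵ = 2.256×10⁻⁵ mol.
Φ = 1.235×10⁻⁵ mol / 2.256×10⁻⁵ mol photons = 0.55.

Φ = 0.55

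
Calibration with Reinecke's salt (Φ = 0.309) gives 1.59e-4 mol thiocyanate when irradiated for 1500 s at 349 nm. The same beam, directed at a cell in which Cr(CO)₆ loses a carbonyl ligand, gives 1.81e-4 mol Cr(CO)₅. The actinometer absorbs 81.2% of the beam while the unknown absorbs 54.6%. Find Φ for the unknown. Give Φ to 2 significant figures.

Φ = 0.52

Photons absorbed by the actinometer: 1.59e-4 / 0.309 = 5.146e-4 mol.
Incident flux: 5.146e-4 / 0.812 = 6.337e-4 einstein.
Absorbed by unknown: 0.546 × 6.337e-4 = 3.460e-4 mol.
Φ(unknown) = 1.81e-4 / 3.460e-4 = 0.52.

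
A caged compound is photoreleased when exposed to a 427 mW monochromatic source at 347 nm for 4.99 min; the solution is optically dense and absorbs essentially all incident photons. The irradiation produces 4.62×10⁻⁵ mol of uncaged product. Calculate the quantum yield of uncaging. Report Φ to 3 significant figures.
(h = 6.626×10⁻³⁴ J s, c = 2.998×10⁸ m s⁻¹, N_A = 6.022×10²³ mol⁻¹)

Φ = 0.125

Photon energy at 347 nm: hc/λ = (6.626×10⁻³⁴)(2.998×10⁸)/(347×10⁻⁹) = 5.725×10⁻¹⁹ J.
Energy delivered: (427 mW)(299.4 s) = 127.8 J.
Photons incident: 127.8 / 5.725×10⁻¹⁹ = 2.232×10²⁰, i.e. 2.232×10²⁰/6.022×10²³ = 3.706×10⁻⁴ mol.
Φ = 4.62×10⁻⁵ mol / 3.706×10⁻⁴ mol photons = 0.125.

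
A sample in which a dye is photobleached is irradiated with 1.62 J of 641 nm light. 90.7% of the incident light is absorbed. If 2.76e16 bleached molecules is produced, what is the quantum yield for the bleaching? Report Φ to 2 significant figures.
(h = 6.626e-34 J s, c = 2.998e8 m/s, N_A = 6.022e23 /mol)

Φ = 0.0058

Product: 2.76e16 / 6.022e23 = 4.583e-8 mol.
Photon energy at 641 nm: hc/λ = (6.626e-34)(2.998e8)/(641e-9) = 3.099e-19 J.
Photons incident: 1.62 / 3.099e-19 = 5.227e18, i.e. 5.227e18/6.022e23 = 8.680e-6 mol.
Photons absorbed: 0.907 × 8.680e-6 = 7.873e-6 mol.
Φ = 4.583e-8 mol / 7.873e-6 mol photons = 0.0058.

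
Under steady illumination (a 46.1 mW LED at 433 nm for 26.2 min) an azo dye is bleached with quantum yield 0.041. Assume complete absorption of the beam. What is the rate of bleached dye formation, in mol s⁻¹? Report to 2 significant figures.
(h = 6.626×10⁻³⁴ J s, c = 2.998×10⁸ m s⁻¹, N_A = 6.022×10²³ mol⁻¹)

6.8×10⁻⁹ mol s⁻¹

Photon energy at 433 nm: hc/λ = (6.626×10⁻³⁴)(2.998×10⁸)/(433×10⁻⁹) = 4.588×10⁻¹⁹ J.
Energy delivered: (46.1 mW)(1572 s) = 72.47 J.
Photons incident: 72.47 / 4.588×10⁻¹⁹ = 1.580×10²⁰, i.e. 1.580×10²⁰/6.022×10²³ = 2.624×10⁻⁴ mol.
Product formed: 0.041 × 2.624×10⁻⁴ = 1.076×10⁻⁵ mol.
Rate: 1.076×10⁻⁵ / 1572 s = 6.8×10⁻⁹ mol s⁻¹.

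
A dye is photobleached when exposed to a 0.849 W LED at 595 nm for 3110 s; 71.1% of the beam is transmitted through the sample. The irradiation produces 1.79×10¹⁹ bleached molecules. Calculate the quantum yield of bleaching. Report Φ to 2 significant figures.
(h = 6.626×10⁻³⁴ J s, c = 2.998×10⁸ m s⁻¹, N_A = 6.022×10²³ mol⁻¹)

Product: 1.79×10¹⁹ / 6.022×10²³ = 2.972×10⁻⁵ mol.
Photon energy at 595 nm: hc/λ = (6.626×10⁻³⁴)(2.998×10⁸)/(595×10⁻⁹) = 3.339×10⁻¹⁹ J.
Energy delivered: (0.849 W)(3110 s) = 2640 J.
Photons incident: 2640 / 3.339×10⁻¹⁹ = 7.907×10²¹, i.e. 7.907×10²¹/6.022×10²³ = 0.01313 mol.
Fraction absorbed: 1 − 71.1/100 = 0.2890.
Photons absorbed: 0.2890 × 0.01313 = 0.003795 mol.
Φ = 2.972×10⁻⁵ mol / 0.003795 mol photons = 0.0078.

Φ = 0.0078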